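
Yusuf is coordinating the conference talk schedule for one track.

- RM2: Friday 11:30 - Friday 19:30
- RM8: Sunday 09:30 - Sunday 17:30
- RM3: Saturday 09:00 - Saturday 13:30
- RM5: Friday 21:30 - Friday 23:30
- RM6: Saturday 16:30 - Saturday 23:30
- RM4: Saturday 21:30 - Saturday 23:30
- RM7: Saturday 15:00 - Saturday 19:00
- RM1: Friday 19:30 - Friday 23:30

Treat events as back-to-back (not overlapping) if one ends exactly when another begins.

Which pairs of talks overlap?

Sorted by start: RM2, RM1, RM5, RM3, RM7, RM6, RM4, RM8.
RM1 starts exactly when RM2 ends (back-to-back, no overlap); RM2 is clear from here.
RM5 starts before RM1 ends → RM1 and RM5 overlap.
RM3 starts after RM1 ends; RM1 is clear from here.
RM3 starts after RM5 ends; RM5 is clear from here.
RM7 starts after RM3 ends; RM3 is clear from here.
RM6 starts before RM7 ends → RM7 and RM6 overlap.
RM4 starts after RM7 ends; RM7 is clear from here.
RM4 starts before RM6 ends → RM6 and RM4 overlap.
RM8 starts after RM6 ends.
RM8 starts after RM4 ends.

RM1 & RM5, RM4 & RM6, RM6 & RM7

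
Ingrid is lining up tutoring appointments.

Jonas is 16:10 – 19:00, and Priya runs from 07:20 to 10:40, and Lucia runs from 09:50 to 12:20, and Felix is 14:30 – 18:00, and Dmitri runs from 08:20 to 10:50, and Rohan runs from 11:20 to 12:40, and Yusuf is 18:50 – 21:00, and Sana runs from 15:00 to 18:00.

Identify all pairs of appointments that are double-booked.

Dmitri & Lucia, Dmitri & Priya, Felix & Jonas, Felix & Sana, Jonas & Sana, Jonas & Yusuf, Lucia & Priya, Lucia & Rohan

Sorted by start: Priya, Dmitri, Lucia, Rohan, Felix, Sana, Jonas, Yusuf.
Dmitri starts before Priya ends → Priya and Dmitri overlap.
Lucia starts before Priya ends → Priya and Lucia overlap.
Rohan starts after Priya ends; Priya is clear from here.
Lucia starts before Dmitri ends → Dmitri and Lucia overlap.
Rohan starts after Dmitri ends; Dmitri is clear from here.
Rohan starts before Lucia ends → Lucia and Rohan overlap.
Felix starts after Lucia ends; Lucia is clear from here.
Felix starts after Rohan ends; Rohan is clear from here.
Sana starts before Felix ends → Felix and Sana overlap.
Jonas starts before Felix ends → Felix and Jonas overlap.
Yusuf starts after Felix ends.
Jonas starts before Sana ends → Sana and Jonas overlap.
Yusuf starts after Sana ends.
Yusuf starts before Jonas ends → Jonas and Yusuf overlap.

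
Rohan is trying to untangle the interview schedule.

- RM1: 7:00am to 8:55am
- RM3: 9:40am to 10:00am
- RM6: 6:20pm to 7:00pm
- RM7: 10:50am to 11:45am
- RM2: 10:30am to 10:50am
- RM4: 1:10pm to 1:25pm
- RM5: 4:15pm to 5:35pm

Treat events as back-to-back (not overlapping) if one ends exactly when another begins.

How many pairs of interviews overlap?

Sorted by start: RM1, RM3, RM2, RM7, RM4, RM5, RM6.
RM3 starts after RM1 ends; RM1 is clear from here.
RM2 starts after RM3 ends; RM3 is clear from here.
RM7 starts exactly when RM2 ends (back-to-back, no overlap); RM2 is clear from here.
RM4 starts after RM7 ends; RM7 is clear from here.
RM5 starts after RM4 ends; RM4 is clear from here.
RM6 starts after RM5 ends.
No pair overlaps.

0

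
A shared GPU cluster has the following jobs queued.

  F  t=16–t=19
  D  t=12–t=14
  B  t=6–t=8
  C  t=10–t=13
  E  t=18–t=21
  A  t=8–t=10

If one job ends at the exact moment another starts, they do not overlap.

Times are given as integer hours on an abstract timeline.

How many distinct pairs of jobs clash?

2

Sorted by start: B, A, C, D, F, E.
A starts exactly when B ends (back-to-back, no overlap); B is clear from here.
C starts exactly when A ends (back-to-back, no overlap); A is clear from here.
D starts before C ends → C and D overlap.
F starts after C ends; C is clear from here.
F starts after D ends; D is clear from here.
E starts before F ends → F and E overlap.
Overlapping pairs: C & D, E & F — 2 in total.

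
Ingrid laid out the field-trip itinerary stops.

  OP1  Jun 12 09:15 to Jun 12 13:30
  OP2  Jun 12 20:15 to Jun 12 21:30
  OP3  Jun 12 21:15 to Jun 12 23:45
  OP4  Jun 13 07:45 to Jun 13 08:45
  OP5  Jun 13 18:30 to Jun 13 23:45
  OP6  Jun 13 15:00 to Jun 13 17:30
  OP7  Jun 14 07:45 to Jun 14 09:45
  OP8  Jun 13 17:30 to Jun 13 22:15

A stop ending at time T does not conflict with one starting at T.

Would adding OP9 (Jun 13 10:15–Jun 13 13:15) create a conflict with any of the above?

No — it doesn't clash with anything

OP1: ends Jun 12 13:30 at or before OP9 starts Jun 13 10:15 → clear.
OP2: ends Jun 12 21:30 at or before OP9 starts Jun 13 10:15 → clear.
OP3: ends Jun 12 23:45 at or before OP9 starts Jun 13 10:15 → clear.
OP4: ends Jun 13 08:45 at or before OP9 starts Jun 13 10:15 → clear.
OP6: starts Jun 13 15:00 at or after OP9 ends Jun 13 13:15 → clear.
OP8: starts Jun 13 17:30 at or after OP9 ends Jun 13 13:15 → clear.
OP5: starts Jun 13 18:30 at or after OP9 ends Jun 13 13:15 → clear.
OP7: starts Jun 14 07:45 at or after OP9 ends Jun 13 13:15 → clear.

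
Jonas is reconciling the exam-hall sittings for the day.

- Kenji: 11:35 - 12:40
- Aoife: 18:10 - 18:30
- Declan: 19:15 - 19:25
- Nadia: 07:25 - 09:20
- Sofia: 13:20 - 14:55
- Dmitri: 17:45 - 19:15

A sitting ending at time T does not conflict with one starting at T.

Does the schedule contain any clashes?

Yes

Sorted by start: Nadia, Kenji, Sofia, Dmitri, Aoife, Declan.
Kenji starts after Nadia ends, so nothing later overlaps Nadia either.
Sofia starts after Kenji ends, so nothing later overlaps Kenji either.
Dmitri starts after Sofia ends, so nothing later overlaps Sofia either.
Aoife starts before Dmitri ends → Dmitri and Aoife overlap.
That's a conflict, so the schedule is not conflict-free.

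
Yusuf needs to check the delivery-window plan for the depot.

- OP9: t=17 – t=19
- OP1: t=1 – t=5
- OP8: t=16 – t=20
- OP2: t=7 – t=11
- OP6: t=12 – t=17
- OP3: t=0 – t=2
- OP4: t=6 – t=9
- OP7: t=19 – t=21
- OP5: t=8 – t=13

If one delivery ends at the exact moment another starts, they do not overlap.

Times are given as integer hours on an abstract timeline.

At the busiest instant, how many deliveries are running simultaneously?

Sweep the timeline, counting +1 at each start and −1 at each end (ends before starts at a tie):
t=0 start OP3 → 1
t=1 start OP1 → 2
t=2 end OP3 → 1
t=5 end OP1 → 0
t=6 start OP4 → 1
t=7 start OP2 → 2
t=8 start OP5 → 3
t=9 end OP4 → 2
t=11 end OP2 → 1
t=12 start OP6 → 2
t=13 end OP5 → 1
t=16 start OP8 → 2
t=17 end OP6 → 1
t=17 start OP9 → 2
t=19 end OP9 → 1
t=19 start OP7 → 2
t=20 end OP8 → 1
t=21 end OP7 → 0
Peak is 3, at t=8 (OP2, OP4, OP5).

3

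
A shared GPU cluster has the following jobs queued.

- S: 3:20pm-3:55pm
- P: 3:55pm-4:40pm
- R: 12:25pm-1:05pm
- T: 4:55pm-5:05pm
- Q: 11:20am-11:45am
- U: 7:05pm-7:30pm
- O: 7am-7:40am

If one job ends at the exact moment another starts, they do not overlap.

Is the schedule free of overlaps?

Yes

Check each pair: they overlap iff neither finishes before the other starts.
Sorted by start: O, Q, R, S, P, T, U.
Q starts after O ends, so O has no further overlaps.
R starts after Q ends, so Q has no further overlaps.
S starts after R ends, so R has no further overlaps.
P starts exactly when S ends (back-to-back, no overlap), so S has no further overlaps.
T starts after P ends, so P has no further overlaps.
U starts after T ends.
Every pair is clear; the schedule has no overlaps.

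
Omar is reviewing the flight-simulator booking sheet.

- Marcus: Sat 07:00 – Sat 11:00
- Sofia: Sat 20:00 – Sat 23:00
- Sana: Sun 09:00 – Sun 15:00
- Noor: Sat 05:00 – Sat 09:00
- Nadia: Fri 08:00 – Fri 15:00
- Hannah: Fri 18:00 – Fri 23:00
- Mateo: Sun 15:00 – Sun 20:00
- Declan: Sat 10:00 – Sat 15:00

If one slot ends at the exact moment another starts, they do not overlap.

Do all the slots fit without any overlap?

Sorted by start: Nadia, Hannah, Noor, Marcus, Declan, Sofia, Sana, Mateo.
Hannah starts after Nadia ends, so nothing later overlaps Nadia either.
Noor starts after Hannah ends, so nothing later overlaps Hannah either.
Marcus starts before Noor ends → Noor and Marcus overlap.
That's a conflict, so the schedule is not conflict-free.

No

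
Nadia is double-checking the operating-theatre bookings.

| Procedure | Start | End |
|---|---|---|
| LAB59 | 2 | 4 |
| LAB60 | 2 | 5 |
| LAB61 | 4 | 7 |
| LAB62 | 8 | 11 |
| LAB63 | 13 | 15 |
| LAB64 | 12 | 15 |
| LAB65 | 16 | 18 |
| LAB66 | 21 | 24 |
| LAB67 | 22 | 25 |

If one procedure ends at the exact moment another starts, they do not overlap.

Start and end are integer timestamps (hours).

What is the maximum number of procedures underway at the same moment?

2

Sweep the timeline, counting +1 at each start and −1 at each end (ends before starts at a tie):
2 start LAB59 → 1
2 start LAB60 → 2
4 end LAB59 → 1
4 start LAB61 → 2
5 end LAB60 → 1
7 end LAB61 → 0
8 start LAB62 → 1
11 end LAB62 → 0
12 start LAB64 → 1
13 start LAB63 → 2
15 end LAB63 → 1
15 end LAB64 → 0
16 start LAB65 → 1
18 end LAB65 → 0
21 start LAB66 → 1
22 start LAB67 → 2
24 end LAB66 → 1
25 end LAB67 → 0
Peak is 2, at 2 (LAB59, LAB60).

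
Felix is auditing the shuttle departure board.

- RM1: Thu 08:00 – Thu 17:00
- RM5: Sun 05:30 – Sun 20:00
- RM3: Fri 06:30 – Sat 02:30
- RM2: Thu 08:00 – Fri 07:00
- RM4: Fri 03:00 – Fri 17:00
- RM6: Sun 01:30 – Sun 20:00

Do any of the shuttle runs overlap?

Sorted by start: RM1, RM2, RM4, RM3, RM6, RM5.
RM2 starts before RM1 ends → RM1 and RM2 overlap.
That's a conflict, so the schedule is not conflict-free.

Yes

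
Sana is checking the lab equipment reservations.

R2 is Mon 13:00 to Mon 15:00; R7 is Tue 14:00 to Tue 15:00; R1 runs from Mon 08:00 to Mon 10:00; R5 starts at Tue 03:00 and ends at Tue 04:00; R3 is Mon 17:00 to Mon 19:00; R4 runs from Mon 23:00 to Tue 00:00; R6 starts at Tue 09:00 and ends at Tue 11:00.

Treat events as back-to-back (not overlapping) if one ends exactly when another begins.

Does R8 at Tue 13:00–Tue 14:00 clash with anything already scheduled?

R1: ends Mon 10:00 at or before R8 starts Tue 13:00 → clear.
R2: ends Mon 15:00 at or before R8 starts Tue 13:00 → clear.
R3: ends Mon 19:00 at or before R8 starts Tue 13:00 → clear.
R4: ends Tue 00:00 at or before R8 starts Tue 13:00 → clear.
R5: ends Tue 04:00 at or before R8 starts Tue 13:00 → clear.
R6: ends Tue 11:00 at or before R8 starts Tue 13:00 → clear.
R7: starts Tue 14:00 at or after R8 ends Tue 14:00 → clear.

No — it doesn't clash with anything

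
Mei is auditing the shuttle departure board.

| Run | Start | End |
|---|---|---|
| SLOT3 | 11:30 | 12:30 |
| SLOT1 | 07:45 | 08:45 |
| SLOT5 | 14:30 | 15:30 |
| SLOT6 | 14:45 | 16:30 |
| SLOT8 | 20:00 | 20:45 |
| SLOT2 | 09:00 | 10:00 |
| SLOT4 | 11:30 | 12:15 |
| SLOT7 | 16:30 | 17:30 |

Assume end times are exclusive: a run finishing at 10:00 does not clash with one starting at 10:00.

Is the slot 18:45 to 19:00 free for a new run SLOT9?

SLOT1: ends 08:45 at or before SLOT9 starts 18:45 → clear.
SLOT2: ends 10:00 at or before SLOT9 starts 18:45 → clear.
SLOT3: ends 12:30 at or before SLOT9 starts 18:45 → clear.
SLOT4: ends 12:15 at or before SLOT9 starts 18:45 → clear.
SLOT5: ends 15:30 at or before SLOT9 starts 18:45 → clear.
SLOT6: ends 16:30 at or before SLOT9 starts 18:45 → clear.
SLOT7: ends 17:30 at or before SLOT9 starts 18:45 → clear.
SLOT8: starts 20:00 at or after SLOT9 ends 19:00 → clear.

Yes — the slot is free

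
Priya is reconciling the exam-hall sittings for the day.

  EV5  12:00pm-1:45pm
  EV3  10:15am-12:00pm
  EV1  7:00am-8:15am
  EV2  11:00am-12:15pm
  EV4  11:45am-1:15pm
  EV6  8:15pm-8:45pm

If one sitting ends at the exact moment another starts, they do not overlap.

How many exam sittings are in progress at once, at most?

3

Walk through starts and ends in time order (an end at T is processed before a start at T):
7:00am start EV1 → 1
8:15am end EV1 → 0
10:15am start EV3 → 1
11:00am start EV2 → 2
11:45am start EV4 → 3
12:00pm end EV3 → 2
12:00pm start EV5 → 3
12:15pm end EV2 → 2
1:15pm end EV4 → 1
1:45pm end EV5 → 0
8:15pm start EV6 → 1
8:45pm end EV6 → 0
Peak is 3, at 11:45am (EV2, EV3, EV4).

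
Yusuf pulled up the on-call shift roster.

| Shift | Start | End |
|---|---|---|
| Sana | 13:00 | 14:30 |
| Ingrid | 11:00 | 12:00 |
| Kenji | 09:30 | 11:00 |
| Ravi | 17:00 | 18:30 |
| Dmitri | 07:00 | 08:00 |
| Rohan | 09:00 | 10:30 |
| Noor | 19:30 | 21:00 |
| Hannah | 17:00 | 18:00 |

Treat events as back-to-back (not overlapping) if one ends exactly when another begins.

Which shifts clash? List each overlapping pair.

Hannah & Ravi, Kenji & Rohan

Sorted by start: Dmitri, Rohan, Kenji, Ingrid, Sana, Ravi, Hannah, Noor.
Rohan starts after Dmitri ends — done with Dmitri.
Kenji starts before Rohan ends → Rohan and Kenji overlap.
Ingrid starts after Rohan ends — done with Rohan.
Ingrid starts exactly when Kenji ends (back-to-back, no overlap) — done with Kenji.
Sana starts after Ingrid ends — done with Ingrid.
Ravi starts after Sana ends — done with Sana.
Hannah starts before Ravi ends → Ravi and Hannah overlap.
Noor starts after Ravi ends.
Noor starts after Hannah ends.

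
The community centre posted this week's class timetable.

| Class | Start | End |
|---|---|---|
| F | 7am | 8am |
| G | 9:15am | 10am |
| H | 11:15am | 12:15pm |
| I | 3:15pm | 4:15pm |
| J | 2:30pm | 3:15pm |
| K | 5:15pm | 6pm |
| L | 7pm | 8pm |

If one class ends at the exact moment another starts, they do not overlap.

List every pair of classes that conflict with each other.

Sorted by start: F, G, H, J, I, K, L.
G starts after F ends; F is clear from here.
H starts after G ends; G is clear from here.
J starts after H ends; H is clear from here.
I starts exactly when J ends (back-to-back, no overlap); J is clear from here.
K starts after I ends; I is clear from here.
L starts after K ends.

no conflicts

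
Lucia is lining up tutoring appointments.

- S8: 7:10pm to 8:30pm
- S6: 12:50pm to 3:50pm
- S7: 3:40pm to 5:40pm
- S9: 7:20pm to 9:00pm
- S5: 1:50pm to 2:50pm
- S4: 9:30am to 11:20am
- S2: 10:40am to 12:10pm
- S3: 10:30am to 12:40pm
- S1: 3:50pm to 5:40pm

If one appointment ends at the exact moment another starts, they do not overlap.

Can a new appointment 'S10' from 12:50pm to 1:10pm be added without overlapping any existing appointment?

S4: ends 11:20am at or before S10 starts 12:50pm → clear.
S3: ends 12:40pm at or before S10 starts 12:50pm → clear.
S2: ends 12:10pm at or before S10 starts 12:50pm → clear.
S6: starts 12:50pm before S10 ends 1:10pm, and ends 3:50pm after S10 starts 12:50pm → overlap.
S5: starts 1:50pm at or after S10 ends 1:10pm → clear.
S7: starts 3:40pm at or after S10 ends 1:10pm → clear.
S1: starts 3:50pm at or after S10 ends 1:10pm → clear.
S8: starts 7:10pm at or after S10 ends 1:10pm → clear.
S9: starts 7:20pm at or after S10 ends 1:10pm → clear.
S10 overlaps S6.

No — it overlaps S6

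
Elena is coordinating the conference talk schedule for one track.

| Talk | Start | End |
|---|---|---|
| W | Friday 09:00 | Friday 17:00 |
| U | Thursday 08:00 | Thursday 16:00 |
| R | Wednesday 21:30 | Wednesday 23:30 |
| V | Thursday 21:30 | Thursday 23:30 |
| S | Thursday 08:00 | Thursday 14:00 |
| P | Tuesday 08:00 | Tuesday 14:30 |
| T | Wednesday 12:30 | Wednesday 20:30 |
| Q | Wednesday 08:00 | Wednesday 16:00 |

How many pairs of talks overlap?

Sorted by start: P, Q, T, R, S, U, V, W.
Q starts after P ends, so nothing later overlaps P either.
T starts before Q ends → Q and T overlap.
R starts after Q ends, so nothing later overlaps Q either.
R starts after T ends, so nothing later overlaps T either.
S starts after R ends, so nothing later overlaps R either.
U starts before S ends → S and U overlap.
V starts after S ends, so nothing later overlaps S either.
V starts after U ends, so nothing later overlaps U either.
W starts after V ends.
Overlapping pairs: Q & T, S & U — 2 in total.

2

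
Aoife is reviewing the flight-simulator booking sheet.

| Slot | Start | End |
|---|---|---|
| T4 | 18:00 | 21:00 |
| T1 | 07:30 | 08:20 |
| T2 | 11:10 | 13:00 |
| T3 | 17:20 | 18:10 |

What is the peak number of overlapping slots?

Sort all start/end points and keep a running count:
07:30 start T1 → 1
08:20 end T1 → 0
11:10 start T2 → 1
13:00 end T2 → 0
17:20 start T3 → 1
18:00 start T4 → 2
18:10 end T3 → 1
21:00 end T4 → 0
Peak is 2, at 18:00 (T3, T4).

2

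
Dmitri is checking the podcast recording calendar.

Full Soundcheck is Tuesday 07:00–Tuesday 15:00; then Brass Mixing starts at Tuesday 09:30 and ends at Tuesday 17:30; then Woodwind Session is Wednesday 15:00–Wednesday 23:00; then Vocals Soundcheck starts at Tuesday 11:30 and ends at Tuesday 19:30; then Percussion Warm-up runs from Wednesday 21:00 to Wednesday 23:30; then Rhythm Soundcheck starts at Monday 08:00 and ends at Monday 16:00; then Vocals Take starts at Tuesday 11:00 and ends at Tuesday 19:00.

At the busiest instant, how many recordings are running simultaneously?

Walk through starts and ends in time order (an end at T is processed before a start at T):
Monday 08:00 start Rhythm Soundcheck → 1
Monday 16:00 end Rhythm Soundcheck → 0
Tuesday 07:00 start Full Soundcheck → 1
Tuesday 09:30 start Brass Mixing → 2
Tuesday 11:00 start Vocals Take → 3
Tuesday 11:30 start Vocals Soundcheck → 4
Tuesday 15:00 end Full Soundcheck → 3
Tuesday 17:30 end Brass Mixing → 2
Tuesday 19:00 end Vocals Take → 1
Tuesday 19:30 end Vocals Soundcheck → 0
Wednesday 15:00 start Woodwind Session → 1
Wednesday 21:00 start Percussion Warm-up → 2
Wednesday 23:00 end Woodwind Session → 1
Wednesday 23:30 end Percussion Warm-up → 0
Peak is 4, at Tuesday 11:30 (Brass Mixing, Full Soundcheck, Vocals Soundcheck, Vocals Take).

4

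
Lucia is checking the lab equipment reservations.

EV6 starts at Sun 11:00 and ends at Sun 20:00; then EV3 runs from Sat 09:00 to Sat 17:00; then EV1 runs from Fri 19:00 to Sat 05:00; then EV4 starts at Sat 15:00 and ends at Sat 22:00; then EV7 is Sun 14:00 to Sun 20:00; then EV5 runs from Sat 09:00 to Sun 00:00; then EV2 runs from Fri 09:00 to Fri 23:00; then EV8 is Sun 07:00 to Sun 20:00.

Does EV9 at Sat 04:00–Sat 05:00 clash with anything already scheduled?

EV2: ends Fri 23:00 at or before EV9 starts Sat 04:00 → clear.
EV1: starts Fri 19:00 before EV9 ends Sat 05:00, and ends Sat 05:00 after EV9 starts Sat 04:00 → overlap.
EV3: starts Sat 09:00 at or after EV9 ends Sat 05:00 → clear.
EV5: starts Sat 09:00 at or after EV9 ends Sat 05:00 → clear.
EV4: starts Sat 15:00 at or after EV9 ends Sat 05:00 → clear.
EV8: starts Sun 07:00 at or after EV9 ends Sat 05:00 → clear.
EV6: starts Sun 11:00 at or after EV9 ends Sat 05:00 → clear.
EV7: starts Sun 14:00 at or after EV9 ends Sat 05:00 → clear.
EV9 overlaps EV1.

Yes — it overlaps EV1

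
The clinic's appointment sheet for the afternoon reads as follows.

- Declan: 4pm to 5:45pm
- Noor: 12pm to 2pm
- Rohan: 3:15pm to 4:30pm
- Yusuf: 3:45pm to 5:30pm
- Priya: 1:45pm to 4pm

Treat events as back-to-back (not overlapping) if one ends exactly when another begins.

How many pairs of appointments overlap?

Check each pair: they overlap iff neither finishes before the other starts.
Sorted by start: Noor, Priya, Rohan, Yusuf, Declan.
Priya starts before Noor ends → Noor and Priya overlap.
Rohan starts after Noor ends — done with Noor.
Rohan starts before Priya ends → Priya and Rohan overlap.
Yusuf starts before Priya ends → Priya and Yusuf overlap.
Declan starts exactly when Priya ends (back-to-back, no overlap).
Yusuf starts before Rohan ends → Rohan and Yusuf overlap.
Declan starts before Rohan ends → Rohan and Declan overlap.
Declan starts before Yusuf ends → Yusuf and Declan overlap.
Overlapping pairs: Declan & Rohan, Declan & Yusuf, Noor & Priya, Priya & Rohan, Priya & Yusuf, Rohan & Yusuf — 6 in total.

6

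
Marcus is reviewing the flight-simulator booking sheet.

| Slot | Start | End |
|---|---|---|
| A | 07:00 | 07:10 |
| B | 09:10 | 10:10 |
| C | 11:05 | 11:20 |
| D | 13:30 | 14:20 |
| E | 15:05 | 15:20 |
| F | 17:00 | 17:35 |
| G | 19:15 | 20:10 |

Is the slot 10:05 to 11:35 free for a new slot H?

A: ends 07:10 at or before H starts 10:05 → clear.
B: starts 09:10 before H ends 11:35, and ends 10:10 after H starts 10:05 → overlap.
C: starts 11:05 before H ends 11:35, and ends 11:20 after H starts 10:05 → overlap.
D: starts 13:30 at or after H ends 11:35 → clear.
E: starts 15:05 at or after H ends 11:35 → clear.
F: starts 17:00 at or after H ends 11:35 → clear.
G: starts 19:15 at or after H ends 11:35 → clear.
H overlaps B, C.

No — it overlaps B, C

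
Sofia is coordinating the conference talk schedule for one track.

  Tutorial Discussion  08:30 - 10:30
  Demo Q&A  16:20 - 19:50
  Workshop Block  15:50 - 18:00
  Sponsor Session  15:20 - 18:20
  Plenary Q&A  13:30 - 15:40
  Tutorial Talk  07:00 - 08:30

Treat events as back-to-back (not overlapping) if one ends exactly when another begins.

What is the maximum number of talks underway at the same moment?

Sweep the timeline, counting +1 at each start and −1 at each end (ends before starts at a tie):
07:00 start Tutorial Talk → 1
08:30 end Tutorial Talk → 0
08:30 start Tutorial Discussion → 1
10:30 end Tutorial Discussion → 0
13:30 start Plenary Q&A → 1
15:20 start Sponsor Session → 2
15:40 end Plenary Q&A → 1
15:50 start Workshop Block → 2
16:20 start Demo Q&A → 3
18:00 end Workshop Block → 2
18:20 end Sponsor Session → 1
19:50 end Demo Q&A → 0
Peak is 3, at 16:20 (Demo Q&A, Sponsor Session, Workshop Block).

3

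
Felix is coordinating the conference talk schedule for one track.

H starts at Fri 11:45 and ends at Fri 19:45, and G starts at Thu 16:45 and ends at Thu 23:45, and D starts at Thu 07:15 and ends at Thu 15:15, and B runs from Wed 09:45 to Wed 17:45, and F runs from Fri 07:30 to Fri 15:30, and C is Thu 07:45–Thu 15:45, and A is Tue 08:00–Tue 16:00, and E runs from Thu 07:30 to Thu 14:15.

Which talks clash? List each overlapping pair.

Sorted by start: A, B, D, E, C, G, F, H.
B starts after A ends, so nothing later overlaps A either.
D starts after B ends, so nothing later overlaps B either.
E starts before D ends → D and E overlap.
C starts before D ends → D and C overlap.
G starts after D ends, so nothing later overlaps D either.
C starts before E ends → E and C overlap.
G starts after E ends, so nothing later overlaps E either.
G starts after C ends, so nothing later overlaps C either.
F starts after G ends, so nothing later overlaps G either.
H starts before F ends → F and H overlap.

C & D, C & E, D & E, F & H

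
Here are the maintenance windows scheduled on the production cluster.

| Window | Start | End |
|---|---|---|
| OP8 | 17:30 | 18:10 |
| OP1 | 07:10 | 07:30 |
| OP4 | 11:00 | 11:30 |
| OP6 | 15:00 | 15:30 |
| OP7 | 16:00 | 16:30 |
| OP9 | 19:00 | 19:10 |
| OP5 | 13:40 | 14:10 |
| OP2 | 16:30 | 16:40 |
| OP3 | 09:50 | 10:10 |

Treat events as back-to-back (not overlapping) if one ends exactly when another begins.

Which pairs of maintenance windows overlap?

no overlapping pairs

Check each pair: they overlap iff neither finishes before the other starts.
Sorted by start: OP1, OP3, OP4, OP5, OP6, OP7, OP2, OP8, OP9.
OP3 starts after OP1 ends, so OP1 has no further overlaps.
OP4 starts after OP3 ends, so OP3 has no further overlaps.
OP5 starts after OP4 ends, so OP4 has no further overlaps.
OP6 starts after OP5 ends, so OP5 has no further overlaps.
OP7 starts after OP6 ends, so OP6 has no further overlaps.
OP2 starts exactly when OP7 ends (back-to-back, no overlap), so OP7 has no further overlaps.
OP8 starts after OP2 ends, so OP2 has no further overlaps.
OP9 starts after OP8 ends.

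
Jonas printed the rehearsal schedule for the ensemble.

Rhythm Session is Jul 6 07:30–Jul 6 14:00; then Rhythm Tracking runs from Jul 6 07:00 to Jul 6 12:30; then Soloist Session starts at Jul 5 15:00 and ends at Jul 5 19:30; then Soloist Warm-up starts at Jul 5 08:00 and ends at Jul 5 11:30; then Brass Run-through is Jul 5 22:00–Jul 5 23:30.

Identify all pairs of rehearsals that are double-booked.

Sorted by start: Soloist Warm-up, Soloist Session, Brass Run-through, Rhythm Tracking, Rhythm Session.
Soloist Session starts after Soloist Warm-up ends; Soloist Warm-up is clear from here.
Brass Run-through starts after Soloist Session ends; Soloist Session is clear from here.
Rhythm Tracking starts after Brass Run-through ends; Brass Run-through is clear from here.
Rhythm Session starts before Rhythm Tracking ends → Rhythm Tracking and Rhythm Session overlap.

Rhythm Session & Rhythm Tracking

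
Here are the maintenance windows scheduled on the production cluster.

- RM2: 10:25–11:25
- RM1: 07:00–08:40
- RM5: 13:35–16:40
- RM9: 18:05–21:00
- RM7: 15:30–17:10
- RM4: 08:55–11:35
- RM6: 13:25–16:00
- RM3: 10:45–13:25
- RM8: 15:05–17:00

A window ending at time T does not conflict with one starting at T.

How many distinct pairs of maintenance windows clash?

Check each pair: they overlap iff neither finishes before the other starts.
Sorted by start: RM1, RM4, RM2, RM3, RM6, RM5, RM8, RM7, RM9.
RM4 starts after RM1 ends, so RM1 has no further overlaps.
RM2 starts before RM4 ends → RM4 and RM2 overlap.
RM3 starts before RM4 ends → RM4 and RM3 overlap.
RM6 starts after RM4 ends, so RM4 has no further overlaps.
RM3 starts before RM2 ends → RM2 and RM3 overlap.
RM6 starts after RM2 ends, so RM2 has no further overlaps.
RM6 starts exactly when RM3 ends (back-to-back, no overlap), so RM3 has no further overlaps.
RM5 starts before RM6 ends → RM6 and RM5 overlap.
RM8 starts before RM6 ends → RM6 and RM8 overlap.
RM7 starts before RM6 ends → RM6 and RM7 overlap.
RM9 starts after RM6 ends.
RM8 starts before RM5 ends → RM5 and RM8 overlap.
RM7 starts before RM5 ends → RM5 and RM7 overlap.
RM9 starts after RM5 ends.
RM7 starts before RM8 ends → RM8 and RM7 overlap.
RM9 starts after RM8 ends.
RM9 starts after RM7 ends.
Overlapping pairs: RM2 & RM3, RM2 & RM4, RM3 & RM4, RM5 & RM6, RM5 & RM7, RM5 & RM8, RM6 & RM7, RM6 & RM8, RM7 & RM8 — 9 in total.

9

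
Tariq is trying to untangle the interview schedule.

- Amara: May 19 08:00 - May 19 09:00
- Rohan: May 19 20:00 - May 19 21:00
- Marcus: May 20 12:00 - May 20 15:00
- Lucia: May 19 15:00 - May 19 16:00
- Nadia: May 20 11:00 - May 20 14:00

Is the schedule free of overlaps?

No

Check each pair: they overlap iff neither finishes before the other starts.
Sorted by start: Amara, Lucia, Rohan, Nadia, Marcus.
Lucia starts after Amara ends — done with Amara.
Rohan starts after Lucia ends — done with Lucia.
Nadia starts after Rohan ends — done with Rohan.
Marcus starts before Nadia ends → Nadia and Marcus overlap.
That's a conflict, so the schedule is not conflict-free.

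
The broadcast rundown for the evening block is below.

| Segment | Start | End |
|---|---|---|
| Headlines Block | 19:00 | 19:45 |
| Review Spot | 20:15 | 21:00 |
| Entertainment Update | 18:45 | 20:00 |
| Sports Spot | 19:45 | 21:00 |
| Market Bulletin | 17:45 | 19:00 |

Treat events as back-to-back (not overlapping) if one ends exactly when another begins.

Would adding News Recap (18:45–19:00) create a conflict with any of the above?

Yes — it overlaps Entertainment Update, Market Bulletin

Market Bulletin: starts 17:45 before News Recap ends 19:00, and ends 19:00 after News Recap starts 18:45 → overlap.
Entertainment Update: starts 18:45 before News Recap ends 19:00, and ends 20:00 after News Recap starts 18:45 → overlap.
Headlines Block: starts 19:00 at or after News Recap ends 19:00 → clear.
Sports Spot: starts 19:45 at or after News Recap ends 19:00 → clear.
Review Spot: starts 20:15 at or after News Recap ends 19:00 → clear.
News Recap overlaps Market Bulletin, Entertainment Update.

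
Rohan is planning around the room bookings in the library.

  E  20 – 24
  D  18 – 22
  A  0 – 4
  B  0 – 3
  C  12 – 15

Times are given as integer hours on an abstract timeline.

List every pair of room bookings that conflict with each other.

A & B, D & E

Two intervals overlap when each starts before the other ends.
Sorted by start: A, B, C, D, E.
B starts before A ends → A and B overlap.
C starts after A ends, so nothing later overlaps A either.
C starts after B ends, so nothing later overlaps B either.
D starts after C ends, so nothing later overlaps C either.
E starts before D ends → D and E overlap.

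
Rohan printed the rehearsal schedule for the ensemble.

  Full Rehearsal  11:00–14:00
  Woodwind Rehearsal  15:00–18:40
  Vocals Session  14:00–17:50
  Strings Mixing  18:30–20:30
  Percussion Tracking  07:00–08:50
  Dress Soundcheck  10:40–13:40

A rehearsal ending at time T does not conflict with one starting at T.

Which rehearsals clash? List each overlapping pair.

Check each pair: they overlap iff neither finishes before the other starts.
Sorted by start: Percussion Tracking, Dress Soundcheck, Full Rehearsal, Vocals Session, Woodwind Rehearsal, Strings Mixing.
Dress Soundcheck starts after Percussion Tracking ends, so nothing later overlaps Percussion Tracking either.
Full Rehearsal starts before Dress Soundcheck ends → Dress Soundcheck and Full Rehearsal overlap.
Vocals Session starts after Dress Soundcheck ends, so nothing later overlaps Dress Soundcheck either.
Vocals Session starts exactly when Full Rehearsal ends (back-to-back, no overlap), so nothing later overlaps Full Rehearsal either.
Woodwind Rehearsal starts before Vocals Session ends → Vocals Session and Woodwind Rehearsal overlap.
Strings Mixing starts after Vocals Session ends.
Strings Mixing starts before Woodwind Rehearsal ends → Woodwind Rehearsal and Strings Mixing overlap.

Dress Soundcheck & Full Rehearsal, Strings Mixing & Woodwind Rehearsal, Vocals Session & Woodwind Rehearsal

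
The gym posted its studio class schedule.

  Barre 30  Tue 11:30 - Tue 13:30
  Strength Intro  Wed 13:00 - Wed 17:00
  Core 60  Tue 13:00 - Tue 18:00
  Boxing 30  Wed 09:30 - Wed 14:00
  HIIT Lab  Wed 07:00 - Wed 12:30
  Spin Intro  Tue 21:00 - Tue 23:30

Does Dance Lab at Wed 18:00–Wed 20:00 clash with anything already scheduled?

Barre 30: ends Tue 13:30 at or before Dance Lab starts Wed 18:00 → clear.
Core 60: ends Tue 18:00 at or before Dance Lab starts Wed 18:00 → clear.
Spin Intro: ends Tue 23:30 at or before Dance Lab starts Wed 18:00 → clear.
HIIT Lab: ends Wed 12:30 at or before Dance Lab starts Wed 18:00 → clear.
Boxing 30: ends Wed 14:00 at or before Dance Lab starts Wed 18:00 → clear.
Strength Intro: ends Wed 17:00 at or before Dance Lab starts Wed 18:00 → clear.

No — it doesn't clash with anything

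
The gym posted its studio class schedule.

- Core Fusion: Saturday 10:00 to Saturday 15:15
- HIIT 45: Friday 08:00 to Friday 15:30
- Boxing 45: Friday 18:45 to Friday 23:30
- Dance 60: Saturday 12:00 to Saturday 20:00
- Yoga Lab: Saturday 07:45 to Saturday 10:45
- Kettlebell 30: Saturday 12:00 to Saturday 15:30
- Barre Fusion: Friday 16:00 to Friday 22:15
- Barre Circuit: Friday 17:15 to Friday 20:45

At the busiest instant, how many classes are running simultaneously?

3

Sweep the timeline, counting +1 at each start and −1 at each end (ends before starts at a tie):
Friday 08:00 start HIIT 45 → 1
Friday 15:30 end HIIT 45 → 0
Friday 16:00 start Barre Fusion → 1
Friday 17:15 start Barre Circuit → 2
Friday 18:45 start Boxing 45 → 3
Friday 20:45 end Barre Circuit → 2
Friday 22:15 end Barre Fusion → 1
Friday 23:30 end Boxing 45 → 0
Saturday 07:45 start Yoga Lab → 1
Saturday 10:00 start Core Fusion → 2
Saturday 10:45 end Yoga Lab → 1
Saturday 12:00 start Dance 60 → 2
Saturday 12:00 start Kettlebell 30 → 3
Saturday 15:15 end Core Fusion → 2
Saturday 15:30 end Kettlebell 30 → 1
Saturday 20:00 end Dance 60 → 0
Peak is 3, at Friday 18:45 (Barre Circuit, Barre Fusion, Boxing 45).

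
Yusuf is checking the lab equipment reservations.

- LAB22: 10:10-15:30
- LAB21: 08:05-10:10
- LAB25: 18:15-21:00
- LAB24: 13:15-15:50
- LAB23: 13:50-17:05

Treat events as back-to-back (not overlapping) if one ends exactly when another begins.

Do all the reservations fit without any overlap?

No

Sorted by start: LAB21, LAB22, LAB24, LAB23, LAB25.
LAB22 starts exactly when LAB21 ends (back-to-back, no overlap) — done with LAB21.
LAB24 starts before LAB22 ends → LAB22 and LAB24 overlap.
That's a conflict, so the schedule is not conflict-free.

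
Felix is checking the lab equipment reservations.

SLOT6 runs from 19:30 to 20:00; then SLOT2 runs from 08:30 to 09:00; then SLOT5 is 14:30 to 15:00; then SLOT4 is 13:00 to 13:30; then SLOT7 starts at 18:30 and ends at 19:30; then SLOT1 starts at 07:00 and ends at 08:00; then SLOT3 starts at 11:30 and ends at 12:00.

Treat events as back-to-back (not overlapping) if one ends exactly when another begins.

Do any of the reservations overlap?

Sorted by start: SLOT1, SLOT2, SLOT3, SLOT4, SLOT5, SLOT7, SLOT6.
SLOT2 starts after SLOT1 ends; SLOT1 is clear from here.
SLOT3 starts after SLOT2 ends; SLOT2 is clear from here.
SLOT4 starts after SLOT3 ends; SLOT3 is clear from here.
SLOT5 starts after SLOT4 ends; SLOT4 is clear from here.
SLOT7 starts after SLOT5 ends; SLOT5 is clear from here.
SLOT6 starts exactly when SLOT7 ends (back-to-back, no overlap).
Every pair is clear; the schedule has no overlaps.

No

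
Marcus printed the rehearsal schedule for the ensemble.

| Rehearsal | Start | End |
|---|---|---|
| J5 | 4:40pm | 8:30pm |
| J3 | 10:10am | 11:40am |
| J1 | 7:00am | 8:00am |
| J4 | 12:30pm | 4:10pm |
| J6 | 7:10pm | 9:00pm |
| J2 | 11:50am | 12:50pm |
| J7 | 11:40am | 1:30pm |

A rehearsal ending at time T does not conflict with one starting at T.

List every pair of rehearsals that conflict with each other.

Sorted by start: J1, J3, J7, J2, J4, J5, J6.
J3 starts after J1 ends — done with J1.
J7 starts exactly when J3 ends (back-to-back, no overlap) — done with J3.
J2 starts before J7 ends → J7 and J2 overlap.
J4 starts before J7 ends → J7 and J4 overlap.
J5 starts after J7 ends — done with J7.
J4 starts before J2 ends → J2 and J4 overlap.
J5 starts after J2 ends — done with J2.
J5 starts after J4 ends — done with J4.
J6 starts before J5 ends → J5 and J6 overlap.

J2 & J4, J2 & J7, J4 & J7, J5 & J6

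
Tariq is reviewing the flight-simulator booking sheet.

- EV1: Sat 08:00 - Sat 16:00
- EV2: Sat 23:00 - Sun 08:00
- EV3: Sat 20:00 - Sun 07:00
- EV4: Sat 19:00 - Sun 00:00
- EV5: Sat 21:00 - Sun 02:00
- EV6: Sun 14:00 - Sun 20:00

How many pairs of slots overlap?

6

Sorted by start: EV1, EV4, EV3, EV5, EV2, EV6.
EV4 starts after EV1 ends — done with EV1.
EV3 starts before EV4 ends → EV4 and EV3 overlap.
EV5 starts before EV4 ends → EV4 and EV5 overlap.
EV2 starts before EV4 ends → EV4 and EV2 overlap.
EV6 starts after EV4 ends.
EV5 starts before EV3 ends → EV3 and EV5 overlap.
EV2 starts before EV3 ends → EV3 and EV2 overlap.
EV6 starts after EV3 ends.
EV2 starts before EV5 ends → EV5 and EV2 overlap.
EV6 starts after EV5 ends.
EV6 starts after EV2 ends.
Overlapping pairs: EV2 & EV3, EV2 & EV4, EV2 & EV5, EV3 & EV4, EV3 & EV5, EV4 & EV5 — 6 in total.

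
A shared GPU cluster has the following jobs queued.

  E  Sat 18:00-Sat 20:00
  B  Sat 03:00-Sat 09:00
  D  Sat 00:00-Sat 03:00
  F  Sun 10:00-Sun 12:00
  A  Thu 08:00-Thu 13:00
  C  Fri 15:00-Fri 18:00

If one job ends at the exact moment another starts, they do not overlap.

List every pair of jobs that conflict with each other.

none

Check each pair: they overlap iff neither finishes before the other starts.
Sorted by start: A, C, D, B, E, F.
C starts after A ends, so A has no further overlaps.
D starts after C ends, so C has no further overlaps.
B starts exactly when D ends (back-to-back, no overlap), so D has no further overlaps.
E starts after B ends, so B has no further overlaps.
F starts after E ends.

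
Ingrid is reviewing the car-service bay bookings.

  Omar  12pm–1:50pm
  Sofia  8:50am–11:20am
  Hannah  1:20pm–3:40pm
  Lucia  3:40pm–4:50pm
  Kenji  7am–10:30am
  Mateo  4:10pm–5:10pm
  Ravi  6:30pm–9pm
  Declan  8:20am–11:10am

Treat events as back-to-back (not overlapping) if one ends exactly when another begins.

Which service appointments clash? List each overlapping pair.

Sorted by start: Kenji, Declan, Sofia, Omar, Hannah, Lucia, Mateo, Ravi.
Declan starts before Kenji ends → Kenji and Declan overlap.
Sofia starts before Kenji ends → Kenji and Sofia overlap.
Omar starts after Kenji ends, so Kenji has no further overlaps.
Sofia starts before Declan ends → Declan and Sofia overlap.
Omar starts after Declan ends, so Declan has no further overlaps.
Omar starts after Sofia ends, so Sofia has no further overlaps.
Hannah starts before Omar ends → Omar and Hannah overlap.
Lucia starts after Omar ends, so Omar has no further overlaps.
Lucia starts exactly when Hannah ends (back-to-back, no overlap), so Hannah has no further overlaps.
Mateo starts before Lucia ends → Lucia and Mateo overlap.
Ravi starts after Lucia ends.
Ravi starts after Mateo ends.

Declan & Kenji, Declan & Sofia, Hannah & Omar, Kenji & Sofia, Lucia & Mateo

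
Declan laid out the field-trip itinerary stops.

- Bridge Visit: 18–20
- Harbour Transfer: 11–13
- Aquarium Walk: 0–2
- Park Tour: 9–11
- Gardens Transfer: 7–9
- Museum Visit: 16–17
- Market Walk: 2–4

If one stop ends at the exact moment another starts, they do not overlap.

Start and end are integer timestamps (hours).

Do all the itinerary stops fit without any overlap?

Sorted by start: Aquarium Walk, Market Walk, Gardens Transfer, Park Tour, Harbour Transfer, Museum Visit, Bridge Visit.
Market Walk starts exactly when Aquarium Walk ends (back-to-back, no overlap), so Aquarium Walk has no further overlaps.
Gardens Transfer starts after Market Walk ends, so Market Walk has no further overlaps.
Park Tour starts exactly when Gardens Transfer ends (back-to-back, no overlap), so Gardens Transfer has no further overlaps.
Harbour Transfer starts exactly when Park Tour ends (back-to-back, no overlap), so Park Tour has no further overlaps.
Museum Visit starts after Harbour Transfer ends, so Harbour Transfer has no further overlaps.
Bridge Visit starts after Museum Visit ends.
Every pair is clear; the schedule has no overlaps.

Yes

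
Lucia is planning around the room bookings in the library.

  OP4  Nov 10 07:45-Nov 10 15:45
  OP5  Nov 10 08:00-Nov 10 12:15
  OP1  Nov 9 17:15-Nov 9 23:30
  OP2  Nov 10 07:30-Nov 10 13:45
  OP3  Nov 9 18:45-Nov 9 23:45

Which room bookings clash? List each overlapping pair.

OP1 & OP3, OP2 & OP4, OP2 & OP5, OP4 & OP5

Sorted by start: OP1, OP3, OP2, OP4, OP5.
OP3 starts before OP1 ends → OP1 and OP3 overlap.
OP2 starts after OP1 ends, so nothing later overlaps OP1 either.
OP2 starts after OP3 ends, so nothing later overlaps OP3 either.
OP4 starts before OP2 ends → OP2 and OP4 overlap.
OP5 starts before OP2 ends → OP2 and OP5 overlap.
OP5 starts before OP4 ends → OP4 and OP5 overlap.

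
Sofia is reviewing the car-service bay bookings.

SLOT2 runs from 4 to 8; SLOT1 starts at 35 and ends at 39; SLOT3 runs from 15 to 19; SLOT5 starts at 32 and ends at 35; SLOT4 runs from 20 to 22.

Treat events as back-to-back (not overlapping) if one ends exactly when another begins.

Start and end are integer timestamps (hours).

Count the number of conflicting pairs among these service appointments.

0

Check each pair: they overlap iff neither finishes before the other starts.
Sorted by start: SLOT2, SLOT3, SLOT4, SLOT5, SLOT1.
SLOT3 starts after SLOT2 ends; SLOT2 is clear from here.
SLOT4 starts after SLOT3 ends; SLOT3 is clear from here.
SLOT5 starts after SLOT4 ends; SLOT4 is clear from here.
SLOT1 starts exactly when SLOT5 ends (back-to-back, no overlap).
No pair overlaps.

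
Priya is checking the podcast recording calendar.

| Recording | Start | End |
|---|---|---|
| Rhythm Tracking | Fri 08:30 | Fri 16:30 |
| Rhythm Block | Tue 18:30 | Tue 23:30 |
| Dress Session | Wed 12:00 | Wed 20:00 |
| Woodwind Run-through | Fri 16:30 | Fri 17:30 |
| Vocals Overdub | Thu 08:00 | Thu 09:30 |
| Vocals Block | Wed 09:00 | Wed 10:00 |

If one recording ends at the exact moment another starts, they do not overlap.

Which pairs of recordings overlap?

Two intervals overlap when each starts before the other ends.
Sorted by start: Rhythm Block, Vocals Block, Dress Session, Vocals Overdub, Rhythm Tracking, Woodwind Run-through.
Vocals Block starts after Rhythm Block ends, so Rhythm Block has no further overlaps.
Dress Session starts after Vocals Block ends, so Vocals Block has no further overlaps.
Vocals Overdub starts after Dress Session ends, so Dress Session has no further overlaps.
Rhythm Tracking starts after Vocals Overdub ends, so Vocals Overdub has no further overlaps.
Woodwind Run-through starts exactly when Rhythm Tracking ends (back-to-back, no overlap).

no conflicts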